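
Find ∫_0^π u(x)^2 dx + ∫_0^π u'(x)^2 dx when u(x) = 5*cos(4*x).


||u||_{H^1(0,π)}^2 = 425*π/2

u'(x) = -20*sin(4*x).
Expand u² and (u')² and integrate term by term on (0, π), using: for integers n ≥ 1, ∫_0^π sin²(nx) dx = ∫_0^π cos²(nx) dx = π/2; for n ≠ n', ∫_0^π sin(nx)sin(n'x) dx = ∫_0^π cos(nx)cos(n'x) dx = 0; and by product-to-sum, ∫_0^π sin(nx)cos(n'x) dx = ½∫_0^π [sin((n+n')x) + sin((n−n')x)] dx, which is 0 when n+n' is even and 2n/(n²−n'²) when n+n' is odd (it need not vanish on (0, π)).
  u² squared terms: (5)²·∫cos(4x)² dx = 25·π/2 = 25*π/2.
  So ∫_0^π u² dx = 25*π/2.
  (u')² squared terms: (-20)²·∫sin(4x)² dx = 400·π/2 = 200*π.
  So ∫_0^π (u')² dx = 200*π.
||u||_{H^1}^2 = (25*π/2) + (200*π) = 425*π/2.


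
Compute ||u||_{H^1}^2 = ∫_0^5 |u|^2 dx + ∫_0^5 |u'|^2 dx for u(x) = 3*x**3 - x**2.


||u||_{H^1}^2 = 2742875/21

The H^1 norm (squared) on an interval (0, L) is
  ||u||_{H^1}^2 = ∫_0^L u(x)^2 dx + ∫_0^L u'(x)^2 dx.
Compute u'(x) = 9*x**2 - 2*x.
Then u(x)^2 = 9*x**6 - 6*x**5 + x**4 and u'(x)^2 = 81*x**4 - 36*x**3 + 4*x**2.
Integrate each monomial from 0 to 5 using ∫_0^5 c·x^n dx = c·5^(n+1)/(n+1):
  ∫_0^5 u(x)^2 dx = ∫_0^5 (9*x^6 - 6*x^5 + x^4) dx. Term by term:
    ∫_0^5 9*x^6 dx = 703125/7;  ∫_0^5 -6*x^5 dx = -15625;  ∫_0^5 x^4 dx = 625.
  Sum: 703125/7 − 15625 + 625 = 598125/7.
  ∫_0^5 u'(x)^2 dx = ∫_0^5 (81*x^4 - 36*x^3 + 4*x^2) dx. Term by term:
    ∫_0^5 81*x^4 dx = 50625;  ∫_0^5 -36*x^3 dx = -5625;  ∫_0^5 4*x^2 dx = 500/3.
  Sum: 50625 − 5625 + 500/3 = 135500/3.
Adding: ||u||_{H^1}^2 = 598125/7 + 135500/3 = 2742875/21.


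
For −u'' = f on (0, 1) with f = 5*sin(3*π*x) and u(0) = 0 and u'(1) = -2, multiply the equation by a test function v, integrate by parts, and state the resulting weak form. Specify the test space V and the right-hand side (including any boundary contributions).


V = {v ∈ H^1(0, 1) : v(0) = 0} (test functions vanish at x = 0 where u is specified); weak form: ∫_0^1 u'v' dx = ∫_0^1 (5*sin(3*π*x)) v dx − 2·v(1) for all v ∈ V.

Multiply both sides by a test function v and integrate from 0 to 1:
  ∫_0^1 −u''(x) v(x) dx = ∫_0^1 f(x) v(x) dx.
Integrate the LHS by parts once:
  ∫_0^1 −u'' v dx = −[u'(x) v(x)]_0^1 + ∫_0^1 u'(x) v'(x) dx.
Thus ∫_0^1 u'(x) v'(x) dx = ∫_0^1 f(x) v(x) dx + [u'(x) v(x)]_0^1.
Choose V so that boundary terms are either known or forced to vanish.
Mixed BC: u(0) = 0 (Dirichlet) and u'(1) = -2 (Neumann). Define V = {v ∈ H^1(0, 1) : v(0) = 0}. Then [u' v]_0^1 = u'(1)·v(1) − u'(0)·0 = − 2·v(1).
Weak formulation: find u (satisfying any essential BC) such that ∫_0^1 u'(x) v'(x) dx = ∫_0^1 f v dx − 2·v(1) for all v ∈ V (Dirichlet at 0 absorbed into V; Neumann datum at x = 1 contributes the boundary term).
Substituting f(x) = 5*sin(3*π*x), the right-hand side is ∫_0^1 (5*sin(3*π*x)) v dx − 2·v(1).


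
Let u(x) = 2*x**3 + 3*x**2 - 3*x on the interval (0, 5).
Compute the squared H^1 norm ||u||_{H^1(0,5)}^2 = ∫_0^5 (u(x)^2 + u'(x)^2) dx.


||u||_{H^1}^2 = 1468955/14

The H^1 norm (squared) on an interval (0, L) is
  ||u||_{H^1}^2 = ∫_0^L u(x)^2 dx + ∫_0^L u'(x)^2 dx.
Compute u'(x) = 6*x**2 + 6*x - 3.
Then u(x)^2 = 4*x**6 + 12*x**5 - 3*x**4 - 18*x**3 + 9*x**2 and u'(x)^2 = 36*x**4 + 72*x**3 - 36*x + 9.
Integrate each monomial from 0 to 5 using ∫_0^5 c·x^n dx = c·5^(n+1)/(n+1):
  ∫_0^5 u(x)^2 dx = ∫_0^5 (4*x^6 + 12*x^5 - 3*x^4 - 18*x^3 + 9*x^2) dx. Term by term:
    ∫_0^5 4*x^6 dx = 312500/7;  ∫_0^5 12*x^5 dx = 31250;  ∫_0^5 -3*x^4 dx = -1875;
    ∫_0^5 -18*x^3 dx = -5625/2;  ∫_0^5 9*x^2 dx = 375.
  Sum: 312500/7 + 31250 − 1875 − 5625/2 + 375 = 1002125/14.
  ∫_0^5 u'(x)^2 dx = ∫_0^5 (36*x^4 + 72*x^3 - 36*x + 9) dx. Term by term:
    ∫_0^5 36*x^4 dx = 22500;  ∫_0^5 72*x^3 dx = 11250;  ∫_0^5 -36*x dx = -450;
    ∫_0^5 9 dx = 45.
  Sum: 22500 + 11250 − 450 + 45 = 33345.
Adding: ||u||_{H^1}^2 = 1002125/14 + 33345 = 1468955/14.


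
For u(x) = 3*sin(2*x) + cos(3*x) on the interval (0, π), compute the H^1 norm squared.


||u||_{H^1(0,π)}^2 = -48 + 55*π/2

u'(x) = -3*sin(3*x) + 6*cos(2*x).
Expand u² and (u')² and integrate term by term on (0, π), using: for integers n ≥ 1, ∫_0^π sin²(nx) dx = ∫_0^π cos²(nx) dx = π/2; for n ≠ n', ∫_0^π sin(nx)sin(n'x) dx = ∫_0^π cos(nx)cos(n'x) dx = 0; and by product-to-sum, ∫_0^π sin(nx)cos(n'x) dx = ½∫_0^π [sin((n+n')x) + sin((n−n')x)] dx, which is 0 when n+n' is even and 2n/(n²−n'²) when n+n' is odd (it need not vanish on (0, π)).
  u² squared terms: (3)²·∫sin(2x)² dx = 9·π/2 = 9*π/2;  (1)²·∫cos(3x)² dx = 1·π/2 = π/2.
  u² cross terms: 2·(3)·(1)·∫sin(2x)·cos(3x) dx = 6·(-4/5) = -24/5.
  So ∫_0^π u² dx = 9*π/2 + π/2 − 24/5 = -24/5 + 5*π.
  (u')² squared terms: (-3)²·∫sin(3x)² dx = 9·π/2 = 9*π/2;  (6)²·∫cos(2x)² dx = 36·π/2 = 18*π.
  (u')² cross terms: 2·(-3)·(6)·∫sin(3x)·cos(2x) dx = -36·(6/5) = -216/5.
  So ∫_0^π (u')² dx = 9*π/2 + 18*π − 216/5 = -216/5 + 45*π/2.
||u||_{H^1}^2 = (-24/5 + 5*π) + (-216/5 + 45*π/2) = -48 + 55*π/2.


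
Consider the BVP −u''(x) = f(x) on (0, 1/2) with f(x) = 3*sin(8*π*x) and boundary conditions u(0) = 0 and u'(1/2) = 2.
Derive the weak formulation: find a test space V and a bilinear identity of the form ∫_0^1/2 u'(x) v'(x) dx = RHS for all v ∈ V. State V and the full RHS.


V = {v ∈ H^1(0, 1/2) : v(0) = 0} (test functions vanish at x = 0 where u is specified); weak form: ∫_0^1/2 u'v' dx = ∫_0^1/2 (3*sin(8*π*x)) v dx + 2·v(1/2) for all v ∈ V.

Multiply both sides by a test function v and integrate from 0 to 1/2:
  ∫_0^1/2 −u''(x) v(x) dx = ∫_0^1/2 f(x) v(x) dx.
Integrate the LHS by parts once:
  ∫_0^1/2 −u'' v dx = −[u'(x) v(x)]_0^1/2 + ∫_0^1/2 u'(x) v'(x) dx.
Thus ∫_0^1/2 u'(x) v'(x) dx = ∫_0^1/2 f(x) v(x) dx + [u'(x) v(x)]_0^1/2.
Choose V so that boundary terms are either known or forced to vanish.
Mixed BC: u(0) = 0 (Dirichlet) and u'(1/2) = 2 (Neumann). Define V = {v ∈ H^1(0, 1/2) : v(0) = 0}. Then [u' v]_0^1/2 = u'(1/2)·v(1/2) − u'(0)·0 = 2·v(1/2).
Weak formulation: find u (satisfying any essential BC) such that ∫_0^1/2 u'(x) v'(x) dx = ∫_0^1/2 f v dx + 2·v(1/2) for all v ∈ V (Dirichlet at 0 absorbed into V; Neumann datum at x = 1/2 contributes the boundary term).
Substituting f(x) = 3*sin(8*π*x), the right-hand side is ∫_0^1/2 (3*sin(8*π*x)) v dx + 2·v(1/2).


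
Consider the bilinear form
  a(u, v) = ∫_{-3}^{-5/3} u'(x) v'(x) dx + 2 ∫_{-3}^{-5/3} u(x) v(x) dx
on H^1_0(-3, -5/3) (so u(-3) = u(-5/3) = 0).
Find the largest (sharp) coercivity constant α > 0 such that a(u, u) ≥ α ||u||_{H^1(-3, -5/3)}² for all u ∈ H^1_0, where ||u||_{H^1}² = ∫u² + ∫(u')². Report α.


α = 1

Coercivity of a(·,·) on H^1_0(-3, -5/3) means a(u, u) ≥ α ||u||_{H^1}² for every u ∈ H^1_0.
The interval has length L = 4/3, and Poincaré/coercivity depend only on L. Here a(u, u) = ∫(u')² + (2)·∫u².
Here c = 2 ≥ 1, so a(u,u) = ∫(u')² + c∫u² ≥ ∫(u')² + ∫u² = ||u||_{H^1}², i.e. α = 1 works. No larger α is possible: a(u,u) ≥ α||u||_{H^1}² means (1−α)∫(u')² ≥ (α−c)∫u², and for the modes u_n = sin(nπ(x−x₀)/L) (x₀ the left endpoint) one has ∫u_n²/∫(u_n')² = (L/(nπ))² → 0, so a(u_n,u_n)/||u_n||_{H^1}² → 1. Hence the optimal constant is α = 1.
Therefore α = 1.


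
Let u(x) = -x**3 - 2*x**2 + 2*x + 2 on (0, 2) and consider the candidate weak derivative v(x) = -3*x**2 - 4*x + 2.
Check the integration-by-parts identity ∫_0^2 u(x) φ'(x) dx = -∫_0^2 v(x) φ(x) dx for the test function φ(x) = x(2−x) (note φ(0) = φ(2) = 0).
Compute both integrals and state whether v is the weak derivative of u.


LHS = 112/15, RHS = 112/15. Yes, v = u' weakly.

u(x) = -x**3 - 2*x**2 + 2*x + 2, classical derivative u'(x) = -3*x**2 - 4*x + 2.
φ(x) = x(2−x), so φ'(x) = 2 - 2*x.
Note φ(0) = φ(2) = 0, so the boundary term u·φ vanishes.
LHS = ∫_0^2 u(x) φ'(x) dx = ∫_0^2 (2*x^4 + 2*x^3 - 8*x^2 + 4) dx. Term by term:
  ∫_0^2 2*x^4 dx = 64/5;  ∫_0^2 2*x^3 dx = 8;  ∫_0^2 -8*x^2 dx = -64/3;
  ∫_0^2 4 dx = 8.
Sum: 64/5 + 8 − 64/3 + 8 = 112/15.
So LHS = 112/15.
∫_0^2 v(x) φ(x) dx = ∫_0^2 (3*x^4 - 2*x^3 - 10*x^2 + 4*x) dx. Term by term:
  ∫_0^2 3*x^4 dx = 96/5;  ∫_0^2 -2*x^3 dx = -8;  ∫_0^2 -10*x^2 dx = -80/3;
  ∫_0^2 4*x dx = 8.
Sum: 96/5 − 8 − 80/3 + 8 = -112/15.
So RHS = -∫_0^2 v(x) φ(x) dx = 112/15.
LHS = RHS, so the identity holds for this test φ.
Moreover u is smooth here and v(x) = u'(x) = -3*x**2 - 4*x + 2 pointwise, so the identity holds for every test function. Hence v is the weak derivative of u.


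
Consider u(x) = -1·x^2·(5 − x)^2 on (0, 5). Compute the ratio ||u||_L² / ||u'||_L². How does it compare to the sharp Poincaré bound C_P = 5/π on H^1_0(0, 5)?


||u||_L² / ||u'||_L² = 5*sqrt(3)/6 < C_P = 5/π.

u(x) = -1·x^2·(5 − x)^2, so u'(x) = 2*x*(x*(5 - x) - (x - 5)^2).
u(x) = -1·x^2·(5 − x)^2 vanishes at x = 0 and x = 5, so u ∈ H^1_0(0, 5). Differentiate via the product rule and integrate the resulting polynomials term by term.
  ∫_0^5 u² dx = ∫_0^5 (x^8 - 20*x^7 + 150*x^6 - 500*x^5 + 625*x^4) dx. Term by term:
    ∫_0^5 x^8 dx = 1953125/9;  ∫_0^5 -20*x^7 dx = -1953125/2;  ∫_0^5 150*x^6 dx = 11718750/7;
    ∫_0^5 -500*x^5 dx = -3906250/3;  ∫_0^5 625*x^4 dx = 390625.
  Sum: 1953125/9 − 1953125/2 + 11718750/7 − 3906250/3 + 390625 = 390625/126.
  ∫_0^5 (u')² dx = ∫_0^5 (16*x^6 - 240*x^5 + 1300*x^4 - 3000*x^3 + 2500*x^2) dx. Term by term:
    ∫_0^5 16*x^6 dx = 1250000/7;  ∫_0^5 -240*x^5 dx = -625000;  ∫_0^5 1300*x^4 dx = 812500;
    ∫_0^5 -3000*x^3 dx = -468750;  ∫_0^5 2500*x^2 dx = 312500/3.
  Sum: 1250000/7 − 625000 + 812500 − 468750 + 312500/3 = 31250/21.
∫_0^5 u² dx = 390625/126, so ||u||_L² = 625*sqrt(14)/42.
∫_0^5 (u')² dx = 31250/21, so ||u'||_L² = 125*sqrt(42)/21.
Ratio ||u||_L² / ||u'||_L² = 5*sqrt(3)/6.
Sharp Poincaré constant on H^1_0(0, 5) is C_P = L/π = 5/π, achieved by sin(π/5·x).
A polynomial bump cannot attain the sharp Poincaré constant (only the first sine eigenfunction does), so the ratio is strictly less than C_P, consistent with ||u||_L² ≤ C_P ||u'||_L².


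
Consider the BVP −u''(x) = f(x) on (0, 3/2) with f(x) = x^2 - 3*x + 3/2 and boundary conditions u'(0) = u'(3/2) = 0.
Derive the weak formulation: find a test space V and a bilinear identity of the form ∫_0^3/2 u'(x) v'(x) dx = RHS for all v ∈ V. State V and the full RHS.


V = H^1(0, 3/2) (no boundary constraint on v; u is determined up to an additive constant); weak form: ∫_0^3/2 u'v' dx = ∫_0^3/2 (x^2 - 3*x + 3/2) v dx for all v ∈ V.

Multiply both sides by a test function v and integrate from 0 to 3/2:
  ∫_0^3/2 −u''(x) v(x) dx = ∫_0^3/2 f(x) v(x) dx.
Integrate the LHS by parts once:
  ∫_0^3/2 −u'' v dx = −[u'(x) v(x)]_0^3/2 + ∫_0^3/2 u'(x) v'(x) dx.
Thus ∫_0^3/2 u'(x) v'(x) dx = ∫_0^3/2 f(x) v(x) dx + [u'(x) v(x)]_0^3/2.
Choose V so that boundary terms are either known or forced to vanish.
u has homogeneous Neumann: u'(0) = u'(3/2) = 0. So [u' v]_0^3/2 = 0·v(3/2) − 0·v(0) = 0 for any v; take V = H^1(0, 3/2).
Weak formulation: find u (satisfying any essential BC) such that ∫_0^3/2 u'(x) v'(x) dx = ∫_0^3/2 f v dx for all v ∈ V (homogeneous Neumann, so boundary terms vanish).
Substituting f(x) = x^2 - 3*x + 3/2, the right-hand side is ∫_0^3/2 (x^2 - 3*x + 3/2) v dx.
Compatibility check (pure Neumann): taking v ≡ 1 ∈ V gives 0 = ∫_0^3/2 f dx + (0) − (0), i.e. ∫_0^3/2 f dx must equal u'(0) − u'(3/2) = 0. Indeed ∫_0^3/2 (x^2 - 3*x + 3/2) dx = 0, so the data are compatible. The solution is then unique only up to an additive constant (fix it e.g. by requiring ∫_0^3/2 u dx = 0).


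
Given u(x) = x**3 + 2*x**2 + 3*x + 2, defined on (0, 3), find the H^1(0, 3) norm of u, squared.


||u||_{H^1}^2 = 111714/35

The H^1 norm (squared) on an interval (0, L) is
  ||u||_{H^1}^2 = ∫_0^L u(x)^2 dx + ∫_0^L u'(x)^2 dx.
Compute u'(x) = 3*x**2 + 4*x + 3.
Then u(x)^2 = x**6 + 4*x**5 + 10*x**4 + 16*x**3 + 17*x**2 + 12*x + 4 and u'(x)^2 = 9*x**4 + 24*x**3 + 34*x**2 + 24*x + 9.
Integrate each monomial from 0 to 3 using ∫_0^3 c·x^n dx = c·3^(n+1)/(n+1):
  ∫_0^3 u(x)^2 dx = ∫_0^3 (x^6 + 4*x^5 + 10*x^4 + 16*x^3 + 17*x^2 + 12*x + 4) dx. Term by term:
    ∫_0^3 x^6 dx = 2187/7;  ∫_0^3 4*x^5 dx = 486;  ∫_0^3 10*x^4 dx = 486;
    ∫_0^3 16*x^3 dx = 324;  ∫_0^3 17*x^2 dx = 153;  ∫_0^3 12*x dx = 54;
    ∫_0^3 4 dx = 12.
  Sum: 2187/7 + 486 + 486 + 324 + 153 + 54 + 12 = 12792/7.
  ∫_0^3 u'(x)^2 dx = ∫_0^3 (9*x^4 + 24*x^3 + 34*x^2 + 24*x + 9) dx. Term by term:
    ∫_0^3 9*x^4 dx = 2187/5;  ∫_0^3 24*x^3 dx = 486;  ∫_0^3 34*x^2 dx = 306;
    ∫_0^3 24*x dx = 108;  ∫_0^3 9 dx = 27.
  Sum: 2187/5 + 486 + 306 + 108 + 27 = 6822/5.
Adding: ||u||_{H^1}^2 = 12792/7 + 6822/5 = 111714/35.


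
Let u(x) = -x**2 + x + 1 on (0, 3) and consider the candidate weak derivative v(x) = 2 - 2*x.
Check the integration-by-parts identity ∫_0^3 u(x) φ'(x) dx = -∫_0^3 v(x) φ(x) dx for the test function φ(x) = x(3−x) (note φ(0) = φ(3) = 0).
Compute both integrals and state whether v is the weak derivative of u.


LHS = 9, RHS = 9/2. No, v is not the weak derivative of u.

u(x) = -x**2 + x + 1, classical derivative u'(x) = 1 - 2*x.
φ(x) = x(3−x), so φ'(x) = 3 - 2*x.
Note φ(0) = φ(3) = 0, so the boundary term u·φ vanishes.
LHS = ∫_0^3 u(x) φ'(x) dx = ∫_0^3 (2*x^3 - 5*x^2 + x + 3) dx. Term by term:
  ∫_0^3 2*x^3 dx = 81/2;  ∫_0^3 -5*x^2 dx = -45;  ∫_0^3 x dx = 9/2;
  ∫_0^3 3 dx = 9.
Sum: 81/2 − 45 + 9/2 + 9 = 9.
So LHS = 9.
∫_0^3 v(x) φ(x) dx = ∫_0^3 (2*x^3 - 8*x^2 + 6*x) dx. Term by term:
  ∫_0^3 2*x^3 dx = 81/2;  ∫_0^3 -8*x^2 dx = -72;  ∫_0^3 6*x dx = 27.
Sum: 81/2 − 72 + 27 = -9/2.
So RHS = -∫_0^3 v(x) φ(x) dx = 9/2.
LHS − RHS = 9/2 ≠ 0, so the identity fails.
(For a valid weak derivative the identity must hold for EVERY test function, in particular this one. The failure shows v is NOT the weak derivative of u.)
Correct weak derivative would be u'(x) = 1 - 2*x.


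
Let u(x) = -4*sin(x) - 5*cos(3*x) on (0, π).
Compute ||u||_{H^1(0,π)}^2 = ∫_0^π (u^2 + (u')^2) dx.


||u||_{H^1(0,π)}^2 = 141*π

u'(x) = 15*sin(3*x) - 4*cos(x).
Expand u² and (u')² and integrate term by term on (0, π), using: for integers n ≥ 1, ∫_0^π sin²(nx) dx = ∫_0^π cos²(nx) dx = π/2; for n ≠ n', ∫_0^π sin(nx)sin(n'x) dx = ∫_0^π cos(nx)cos(n'x) dx = 0; and by product-to-sum, ∫_0^π sin(nx)cos(n'x) dx = ½∫_0^π [sin((n+n')x) + sin((n−n')x)] dx, which is 0 when n+n' is even and 2n/(n²−n'²) when n+n' is odd (it need not vanish on (0, π)).
  u² squared terms: (-5)²·∫cos(3x)² dx = 25·π/2 = 25*π/2;  (-4)²·∫sin(x)² dx = 16·π/2 = 8*π.
  u² cross terms: 2·(-5)·(-4)·∫cos(3x)·sin(x) dx = 40·(0) = 0.
  So ∫_0^π u² dx = 25*π/2 + 8*π + 0 = 41*π/2.
  (u')² squared terms: (-4)²·∫cos(x)² dx = 16·π/2 = 8*π;  (15)²·∫sin(3x)² dx = 225·π/2 = 225*π/2.
  (u')² cross terms: 2·(-4)·(15)·∫cos(x)·sin(3x) dx = -120·(0) = 0.
  So ∫_0^π (u')² dx = 8*π + 225*π/2 + 0 = 241*π/2.
||u||_{H^1}^2 = (41*π/2) + (241*π/2) = 141*π.


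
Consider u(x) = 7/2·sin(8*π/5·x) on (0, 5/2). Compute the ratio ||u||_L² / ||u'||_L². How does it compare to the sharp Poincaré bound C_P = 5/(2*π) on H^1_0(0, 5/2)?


||u||_L² / ||u'||_L² = 5/(8*π) < C_P = 5/(2*π).

u(x) = 7/2·sin(8*π/5·x), so u'(x) = 28*π*cos(8*π*x/5)/5.
Writing u(x) = A·sin(kπx/L) with A = 7/2 and k = 4, use ∫_0^L sin²(kπx/L) dx = L/2 and ∫_0^L cos²(kπx/L) dx = L/2.
u² = 49/4·sin²(8*π/5·x) and (u')² = 784*π^2/25·cos²(8*π/5·x), and each of sin², cos² integrates to L/2 = 5/4 over (0, 5/2).
∫_0^5/2 u² dx = 245/16, so ||u||_L² = 7*sqrt(5)/4.
∫_0^5/2 (u')² dx = 196*π^2/5, so ||u'||_L² = 14*sqrt(5)*π/5.
Ratio ||u||_L² / ||u'||_L² = 5/(8*π).
Sharp Poincaré constant on H^1_0(0, 5/2) is C_P = L/π = 5/(2*π), achieved by sin(2*π/5·x).
This is the k = 4 harmonic; the ratio L/(kπ) is strictly less than C_P = L/π, consistent with the sharp inequality ||u||_L² ≤ C_P ||u'||_L².


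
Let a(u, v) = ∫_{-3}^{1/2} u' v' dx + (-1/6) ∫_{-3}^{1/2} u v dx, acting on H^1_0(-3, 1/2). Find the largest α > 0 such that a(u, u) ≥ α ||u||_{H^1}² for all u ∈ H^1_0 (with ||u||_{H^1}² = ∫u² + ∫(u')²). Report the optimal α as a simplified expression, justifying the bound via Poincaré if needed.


α = (-49 + 24*π^2)/(6*(4*π^2 + 49))

Coercivity of a(·,·) on H^1_0(-3, 1/2) means a(u, u) ≥ α ||u||_{H^1}² for every u ∈ H^1_0.
The interval has length L = 7/2, and Poincaré/coercivity depend only on L. Here a(u, u) = ∫(u')² + (-1/6)·∫u².
Here c = -1/6 < 0 with |c| < (π/L)² = 4*π^2/49, so coercivity still holds. The condition a(u,u) ≥ α||u||_{H^1}² reads (1−α)∫(u')² ≥ (α−c)∫u². Any admissible α is ≤ 1 (rapidly oscillating u have ∫u²/∫(u')² → 0), and α = 1 would force 0 ≥ (1−c)∫u², impossible since c < 1; so 1−α > 0. By the sharp Poincaré inequality on H^1_0 of an interval of length L, ∫(u')² ≥ (π/L)²∫u² with equality for the first sine mode sin(π(x−x₀)/L) (x₀ the left endpoint), so the inequality holds for all u iff (1−α)(π/L)² ≥ α − c, i.e. α ≤ ((π/L)² + c)/((π/L)² + 1) = (1 + c(L/π)²)/(1 + (L/π)²). (Direct route, valid since c ≤ 0: Poincaré gives c∫u² ≥ c(L/π)²∫(u')², so a(u,u) ≥ (1 + c(L/π)²)∫(u')², while ||u||_{H^1}² ≤ (1 + (L/π)²)∫(u')²; dividing yields the same α.) With (π/L)² = 4*π^2/49 and c = -1/6, the largest admissible constant is α = ((π/L)² + c)/((π/L)² + 1).
Simplifying, α = (-49 + 24*π^2)/(6*(4*π^2 + 49)).


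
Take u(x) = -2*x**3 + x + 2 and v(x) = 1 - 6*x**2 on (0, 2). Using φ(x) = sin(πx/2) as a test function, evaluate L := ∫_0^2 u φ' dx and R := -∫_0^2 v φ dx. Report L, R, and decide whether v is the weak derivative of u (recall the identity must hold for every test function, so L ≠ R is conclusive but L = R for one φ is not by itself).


LHS = -192/π^3 + 44/π, RHS = -192/π^3 + 44/π. Yes, v = u' weakly.

u(x) = -2*x**3 + x + 2, classical derivative u'(x) = 1 - 6*x**2.
φ(x) = sin(πx/2), so φ'(x) = π*cos(π*x/2)/2.
Note φ(0) = φ(2) = 0, so the boundary term u·φ vanishes.
LHS = ∫_0^2 u(x) φ'(x) dx = ∫_0^2 (-π*x^3*cos(π*x/2) + π*x*cos(π*x/2)/2 + π*cos(π*x/2)) dx. Term by term:
  ∫_0^2 π*cos(π*x/2) dx = 0;  ∫_0^2 π*x*cos(π*x/2)/2 dx = -4/π;  ∫_0^2 -π*x^3*cos(π*x/2) dx = -192/π^3 + 48/π.
Sum: 0 − 4/π + -192/π^3 + 48/π = -192/π^3 + 44/π.
So LHS = -192/π^3 + 44/π.
∫_0^2 v(x) φ(x) dx = ∫_0^2 (-6*x^2*sin(π*x/2) + sin(π*x/2)) dx. Term by term:
  ∫_0^2 -6*x^2*sin(π*x/2) dx = -48/π + 192/π^3;  ∫_0^2 sin(π*x/2) dx = 4/π.
Sum: -48/π + 192/π^3 + 4/π = -44/π + 192/π^3.
So RHS = -∫_0^2 v(x) φ(x) dx = -192/π^3 + 44/π.
LHS = RHS, so the identity holds for this test φ.
Moreover u is smooth here and v(x) = u'(x) = 1 - 6*x**2 pointwise, so the identity holds for every test function. Hence v is the weak derivative of u.


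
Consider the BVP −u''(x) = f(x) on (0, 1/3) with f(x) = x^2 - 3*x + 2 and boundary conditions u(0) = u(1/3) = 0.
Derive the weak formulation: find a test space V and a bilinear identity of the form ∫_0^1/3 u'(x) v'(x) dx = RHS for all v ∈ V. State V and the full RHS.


V = H^1_0(0, 1/3) (so v(0) = v(1/3) = 0); weak form: ∫_0^1/3 u'v' dx = ∫_0^1/3 (x^2 - 3*x + 2) v dx for all v ∈ V.

Multiply both sides by a test function v and integrate from 0 to 1/3:
  ∫_0^1/3 −u''(x) v(x) dx = ∫_0^1/3 f(x) v(x) dx.
Integrate the LHS by parts once:
  ∫_0^1/3 −u'' v dx = −[u'(x) v(x)]_0^1/3 + ∫_0^1/3 u'(x) v'(x) dx.
Thus ∫_0^1/3 u'(x) v'(x) dx = ∫_0^1/3 f(x) v(x) dx + [u'(x) v(x)]_0^1/3.
Choose V so that boundary terms are either known or forced to vanish.
u is Dirichlet: u(0) = u(1/3) = 0. Let V = H^1_0(0, 1/3); then v(0) = v(1/3) = 0, and [u' v]_0^1/3 = 0.
Weak formulation: find u (satisfying any essential BC) such that ∫_0^1/3 u'(x) v'(x) dx = ∫_0^1/3 f v dx for all v ∈ V.
Substituting f(x) = x^2 - 3*x + 2, the right-hand side is ∫_0^1/3 (x^2 - 3*x + 2) v dx.


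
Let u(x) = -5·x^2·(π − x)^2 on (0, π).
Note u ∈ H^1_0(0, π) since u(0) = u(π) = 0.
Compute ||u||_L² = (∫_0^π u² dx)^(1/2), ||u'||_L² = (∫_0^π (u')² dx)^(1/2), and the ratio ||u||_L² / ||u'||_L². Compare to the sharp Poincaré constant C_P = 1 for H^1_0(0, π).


||u||_L² / ||u'||_L² = sqrt(3)*π/6 < C_P = 1.

u(x) = -5·x^2·(π − x)^2, so u'(x) = 10*x*(x*(π - x) - (x - π)^2).
u(x) = -5·x^2·(π − x)^2 vanishes at x = 0 and x = π, so u ∈ H^1_0(0, π). Differentiate via the product rule and integrate the resulting polynomials term by term.
  ∫_0^π u² dx = ∫_0^π (25*x^8 - 100*π*x^7 + 150*π^2*x^6 - 100*π^3*x^5 + 25*π^4*x^4) dx. Term by term:
    ∫_0^π 25*x^8 dx = 25*π^9/9;  ∫_0^π -100*π*x^7 dx = -25*π^9/2;  ∫_0^π 150*π^2*x^6 dx = 150*π^9/7;
    ∫_0^π -100*π^3*x^5 dx = -50*π^9/3;  ∫_0^π 25*π^4*x^4 dx = 5*π^9.
  Sum: 25*π^9/9 − 25*π^9/2 + 150*π^9/7 − 50*π^9/3 + 5*π^9 = 5*π^9/126.
  ∫_0^π (u')² dx = ∫_0^π (400*x^6 - 1200*π*x^5 + 1300*π^2*x^4 - 600*π^3*x^3 + 100*π^4*x^2) dx. Term by term:
    ∫_0^π 400*x^6 dx = 400*π^7/7;  ∫_0^π -1200*π*x^5 dx = -200*π^7;  ∫_0^π 1300*π^2*x^4 dx = 260*π^7;
    ∫_0^π -600*π^3*x^3 dx = -150*π^7;  ∫_0^π 100*π^4*x^2 dx = 100*π^7/3.
  Sum: 400*π^7/7 − 200*π^7 + 260*π^7 − 150*π^7 + 100*π^7/3 = 10*π^7/21.
∫_0^π u² dx = 5*π^9/126, so ||u||_L² = sqrt(70)*π^(9/2)/42.
∫_0^π (u')² dx = 10*π^7/21, so ||u'||_L² = sqrt(210)*π^(7/2)/21.
Ratio ||u||_L² / ||u'||_L² = sqrt(3)*π/6.
Sharp Poincaré constant on H^1_0(0, π) is C_P = L/π = 1, achieved by sin(x).
A polynomial bump cannot attain the sharp Poincaré constant (only the first sine eigenfunction does), so the ratio is strictly less than C_P, consistent with ||u||_L² ≤ C_P ||u'||_L².


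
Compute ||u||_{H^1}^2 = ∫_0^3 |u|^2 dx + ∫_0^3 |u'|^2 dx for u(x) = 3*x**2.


||u||_{H^1}^2 = 3807/5

The H^1 norm (squared) on an interval (0, L) is
  ||u||_{H^1}^2 = ∫_0^L u(x)^2 dx + ∫_0^L u'(x)^2 dx.
Compute u'(x) = 6*x.
Then u(x)^2 = 9*x**4 and u'(x)^2 = 36*x**2.
Integrate each monomial from 0 to 3 using ∫_0^3 c·x^n dx = c·3^(n+1)/(n+1):
  ∫_0^3 u(x)^2 dx = ∫_0^3 (9*x^4) dx. Term by term:
    ∫_0^3 9*x^4 dx = 2187/5.
  ∫_0^3 u'(x)^2 dx = ∫_0^3 (36*x^2) dx. Term by term:
    ∫_0^3 36*x^2 dx = 324.
Adding: ||u||_{H^1}^2 = 2187/5 + 324 = 3807/5.


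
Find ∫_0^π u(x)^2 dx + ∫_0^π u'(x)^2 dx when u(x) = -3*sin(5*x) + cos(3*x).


||u||_{H^1(0,π)}^2 = 122*π

u'(x) = -3*sin(3*x) - 15*cos(5*x).
Expand u² and (u')² and integrate term by term on (0, π), using: for integers n ≥ 1, ∫_0^π sin²(nx) dx = ∫_0^π cos²(nx) dx = π/2; for n ≠ n', ∫_0^π sin(nx)sin(n'x) dx = ∫_0^π cos(nx)cos(n'x) dx = 0; and by product-to-sum, ∫_0^π sin(nx)cos(n'x) dx = ½∫_0^π [sin((n+n')x) + sin((n−n')x)] dx, which is 0 when n+n' is even and 2n/(n²−n'²) when n+n' is odd (it need not vanish on (0, π)).
  u² squared terms: (-3)²·∫sin(5x)² dx = 9·π/2 = 9*π/2;  (1)²·∫cos(3x)² dx = 1·π/2 = π/2.
  u² cross terms: 2·(-3)·(1)·∫sin(5x)·cos(3x) dx = -6·(0) = 0.
  So ∫_0^π u² dx = 9*π/2 + π/2 + 0 = 5*π.
  (u')² squared terms: (-15)²·∫cos(5x)² dx = 225·π/2 = 225*π/2;  (-3)²·∫sin(3x)² dx = 9·π/2 = 9*π/2.
  (u')² cross terms: 2·(-15)·(-3)·∫cos(5x)·sin(3x) dx = 90·(0) = 0.
  So ∫_0^π (u')² dx = 225*π/2 + 9*π/2 + 0 = 117*π.
||u||_{H^1}^2 = (5*π) + (117*π) = 122*π.


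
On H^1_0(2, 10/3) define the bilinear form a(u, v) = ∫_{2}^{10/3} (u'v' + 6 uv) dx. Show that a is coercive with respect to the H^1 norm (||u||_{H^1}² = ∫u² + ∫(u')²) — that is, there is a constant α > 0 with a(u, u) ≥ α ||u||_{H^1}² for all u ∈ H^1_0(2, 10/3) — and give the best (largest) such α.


α = 1

Coercivity of a(·,·) on H^1_0(2, 10/3) means a(u, u) ≥ α ||u||_{H^1}² for every u ∈ H^1_0.
The interval has length L = 4/3, and Poincaré/coercivity depend only on L. Here a(u, u) = ∫(u')² + (6)·∫u².
Here c = 6 ≥ 1, so a(u,u) = ∫(u')² + c∫u² ≥ ∫(u')² + ∫u² = ||u||_{H^1}², i.e. α = 1 works. No larger α is possible: a(u,u) ≥ α||u||_{H^1}² means (1−α)∫(u')² ≥ (α−c)∫u², and for the modes u_n = sin(nπ(x−x₀)/L) (x₀ the left endpoint) one has ∫u_n²/∫(u_n')² = (L/(nπ))² → 0, so a(u_n,u_n)/||u_n||_{H^1}² → 1. Hence the optimal constant is α = 1.
Therefore α = 1.


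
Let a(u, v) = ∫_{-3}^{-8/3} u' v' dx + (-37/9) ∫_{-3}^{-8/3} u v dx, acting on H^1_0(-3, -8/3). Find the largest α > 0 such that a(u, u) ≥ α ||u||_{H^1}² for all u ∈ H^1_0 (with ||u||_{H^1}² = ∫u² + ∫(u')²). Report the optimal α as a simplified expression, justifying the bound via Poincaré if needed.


α = (-37 + 81*π^2)/(9*(1 + 9*π^2))

Coercivity of a(·,·) on H^1_0(-3, -8/3) means a(u, u) ≥ α ||u||_{H^1}² for every u ∈ H^1_0.
The interval has length L = 1/3, and Poincaré/coercivity depend only on L. Here a(u, u) = ∫(u')² + (-37/9)·∫u².
Here c = -37/9 < 0 with |c| < (π/L)² = 9*π^2, so coercivity still holds. The condition a(u,u) ≥ α||u||_{H^1}² reads (1−α)∫(u')² ≥ (α−c)∫u². Any admissible α is ≤ 1 (rapidly oscillating u have ∫u²/∫(u')² → 0), and α = 1 would force 0 ≥ (1−c)∫u², impossible since c < 1; so 1−α > 0. By the sharp Poincaré inequality on H^1_0 of an interval of length L, ∫(u')² ≥ (π/L)²∫u² with equality for the first sine mode sin(π(x−x₀)/L) (x₀ the left endpoint), so the inequality holds for all u iff (1−α)(π/L)² ≥ α − c, i.e. α ≤ ((π/L)² + c)/((π/L)² + 1) = (1 + c(L/π)²)/(1 + (L/π)²). (Direct route, valid since c ≤ 0: Poincaré gives c∫u² ≥ c(L/π)²∫(u')², so a(u,u) ≥ (1 + c(L/π)²)∫(u')², while ||u||_{H^1}² ≤ (1 + (L/π)²)∫(u')²; dividing yields the same α.) With (π/L)² = 9*π^2 and c = -37/9, the largest admissible constant is α = ((π/L)² + c)/((π/L)² + 1).
Simplifying, α = (-37 + 81*π^2)/(9*(1 + 9*π^2)).


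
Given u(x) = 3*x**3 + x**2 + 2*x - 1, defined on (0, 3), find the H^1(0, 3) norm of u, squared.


||u||_{H^1}^2 = 644613/70

The H^1 norm (squared) on an interval (0, L) is
  ||u||_{H^1}^2 = ∫_0^L u(x)^2 dx + ∫_0^L u'(x)^2 dx.
Compute u'(x) = 9*x**2 + 2*x + 2.
Then u(x)^2 = 9*x**6 + 6*x**5 + 13*x**4 - 2*x**3 + 2*x**2 - 4*x + 1 and u'(x)^2 = 81*x**4 + 36*x**3 + 40*x**2 + 8*x + 4.
Integrate each monomial from 0 to 3 using ∫_0^3 c·x^n dx = c·3^(n+1)/(n+1):
  ∫_0^3 u(x)^2 dx = ∫_0^3 (9*x^6 + 6*x^5 + 13*x^4 - 2*x^3 + 2*x^2 - 4*x + 1) dx. Term by term:
    ∫_0^3 9*x^6 dx = 19683/7;  ∫_0^3 6*x^5 dx = 729;  ∫_0^3 13*x^4 dx = 3159/5;
    ∫_0^3 -2*x^3 dx = -81/2;  ∫_0^3 2*x^2 dx = 18;  ∫_0^3 -4*x dx = -18;
    ∫_0^3 1 dx = 3.
  Sum: 19683/7 + 729 + 3159/5 − 81/2 + 18 − 18 + 3 = 289461/70.
  ∫_0^3 u'(x)^2 dx = ∫_0^3 (81*x^4 + 36*x^3 + 40*x^2 + 8*x + 4) dx. Term by term:
    ∫_0^3 81*x^4 dx = 19683/5;  ∫_0^3 36*x^3 dx = 729;  ∫_0^3 40*x^2 dx = 360;
    ∫_0^3 8*x dx = 36;  ∫_0^3 4 dx = 12.
  Sum: 19683/5 + 729 + 360 + 36 + 12 = 25368/5.
Adding: ||u||_{H^1}^2 = 289461/70 + 25368/5 = 644613/70.


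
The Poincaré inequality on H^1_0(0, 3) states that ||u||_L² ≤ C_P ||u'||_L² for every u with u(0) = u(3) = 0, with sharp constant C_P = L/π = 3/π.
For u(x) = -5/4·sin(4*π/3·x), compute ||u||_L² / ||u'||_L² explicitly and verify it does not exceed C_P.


||u||_L² / ||u'||_L² = 3/(4*π) < C_P = 3/π.

u(x) = -5/4·sin(4*π/3·x), so u'(x) = -5*π*cos(4*π*x/3)/3.
Writing u(x) = A·sin(kπx/L) with A = -5/4 and k = 4, use ∫_0^L sin²(kπx/L) dx = L/2 and ∫_0^L cos²(kπx/L) dx = L/2.
u² = 25/16·sin²(4*π/3·x) and (u')² = 25*π^2/9·cos²(4*π/3·x), and each of sin², cos² integrates to L/2 = 3/2 over (0, 3).
∫_0^3 u² dx = 75/32, so ||u||_L² = 5*sqrt(6)/8.
∫_0^3 (u')² dx = 25*π^2/6, so ||u'||_L² = 5*sqrt(6)*π/6.
Ratio ||u||_L² / ||u'||_L² = 3/(4*π).
Sharp Poincaré constant on H^1_0(0, 3) is C_P = L/π = 3/π, achieved by sin(π/3·x).
This is the k = 4 harmonic; the ratio L/(kπ) is strictly less than C_P = L/π, consistent with the sharp inequality ||u||_L² ≤ C_P ||u'||_L².


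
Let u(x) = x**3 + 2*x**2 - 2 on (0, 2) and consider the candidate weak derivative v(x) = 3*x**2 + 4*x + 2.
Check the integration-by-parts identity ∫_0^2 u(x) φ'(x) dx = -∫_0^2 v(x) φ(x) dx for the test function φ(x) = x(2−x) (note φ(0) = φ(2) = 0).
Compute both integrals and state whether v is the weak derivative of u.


LHS = -152/15, RHS = -64/5. No, v is not the weak derivative of u.

u(x) = x**3 + 2*x**2 - 2, classical derivative u'(x) = 3*x**2 + 4*x.
φ(x) = x(2−x), so φ'(x) = 2 - 2*x.
Note φ(0) = φ(2) = 0, so the boundary term u·φ vanishes.
LHS = ∫_0^2 u(x) φ'(x) dx = ∫_0^2 (-2*x^4 - 2*x^3 + 4*x^2 + 4*x - 4) dx. Term by term:
  ∫_0^2 -2*x^4 dx = -64/5;  ∫_0^2 -2*x^3 dx = -8;  ∫_0^2 4*x^2 dx = 32/3;
  ∫_0^2 4*x dx = 8;  ∫_0^2 -4 dx = -8.
Sum: -64/5 − 8 + 32/3 + 8 − 8 = -152/15.
So LHS = -152/15.
∫_0^2 v(x) φ(x) dx = ∫_0^2 (-3*x^4 + 2*x^3 + 6*x^2 + 4*x) dx. Term by term:
  ∫_0^2 -3*x^4 dx = -96/5;  ∫_0^2 2*x^3 dx = 8;  ∫_0^2 6*x^2 dx = 16;
  ∫_0^2 4*x dx = 8.
Sum: -96/5 + 8 + 16 + 8 = 64/5.
So RHS = -∫_0^2 v(x) φ(x) dx = -64/5.
LHS − RHS = 8/3 ≠ 0, so the identity fails.
(For a valid weak derivative the identity must hold for EVERY test function, in particular this one. The failure shows v is NOT the weak derivative of u.)
Correct weak derivative would be u'(x) = 3*x**2 + 4*x.


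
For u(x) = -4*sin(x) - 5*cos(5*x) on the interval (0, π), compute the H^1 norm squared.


||u||_{H^1(0,π)}^2 = 341*π

u'(x) = 25*sin(5*x) - 4*cos(x).
Expand u² and (u')² and integrate term by term on (0, π), using: for integers n ≥ 1, ∫_0^π sin²(nx) dx = ∫_0^π cos²(nx) dx = π/2; for n ≠ n', ∫_0^π sin(nx)sin(n'x) dx = ∫_0^π cos(nx)cos(n'x) dx = 0; and by product-to-sum, ∫_0^π sin(nx)cos(n'x) dx = ½∫_0^π [sin((n+n')x) + sin((n−n')x)] dx, which is 0 when n+n' is even and 2n/(n²−n'²) when n+n' is odd (it need not vanish on (0, π)).
  u² squared terms: (-5)²·∫cos(5x)² dx = 25·π/2 = 25*π/2;  (-4)²·∫sin(x)² dx = 16·π/2 = 8*π.
  u² cross terms: 2·(-5)·(-4)·∫cos(5x)·sin(x) dx = 40·(0) = 0.
  So ∫_0^π u² dx = 25*π/2 + 8*π + 0 = 41*π/2.
  (u')² squared terms: (-4)²·∫cos(x)² dx = 16·π/2 = 8*π;  (25)²·∫sin(5x)² dx = 625·π/2 = 625*π/2.
  (u')² cross terms: 2·(-4)·(25)·∫cos(x)·sin(5x) dx = -200·(0) = 0.
  So ∫_0^π (u')² dx = 8*π + 625*π/2 + 0 = 641*π/2.
||u||_{H^1}^2 = (41*π/2) + (641*π/2) = 341*π.


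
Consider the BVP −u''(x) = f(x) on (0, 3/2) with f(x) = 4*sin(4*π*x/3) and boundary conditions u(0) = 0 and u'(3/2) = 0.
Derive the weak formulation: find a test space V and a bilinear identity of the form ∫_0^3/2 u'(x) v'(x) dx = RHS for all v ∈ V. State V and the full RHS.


V = {v ∈ H^1(0, 3/2) : v(0) = 0} (test functions vanish at x = 0 where u is specified); weak form: ∫_0^3/2 u'v' dx = ∫_0^3/2 (4*sin(4*π*x/3)) v dx for all v ∈ V.

Multiply both sides by a test function v and integrate from 0 to 3/2:
  ∫_0^3/2 −u''(x) v(x) dx = ∫_0^3/2 f(x) v(x) dx.
Integrate the LHS by parts once:
  ∫_0^3/2 −u'' v dx = −[u'(x) v(x)]_0^3/2 + ∫_0^3/2 u'(x) v'(x) dx.
Thus ∫_0^3/2 u'(x) v'(x) dx = ∫_0^3/2 f(x) v(x) dx + [u'(x) v(x)]_0^3/2.
Choose V so that boundary terms are either known or forced to vanish.
Mixed BC: u(0) = 0 (Dirichlet) and u'(3/2) = 0 (Neumann). Define V = {v ∈ H^1(0, 3/2) : v(0) = 0}. Then [u' v]_0^3/2 = u'(3/2)·v(3/2) − u'(0)·0 = 0.
Weak formulation: find u (satisfying any essential BC) such that ∫_0^3/2 u'(x) v'(x) dx = ∫_0^3/2 f v dx for all v ∈ V (Dirichlet at 0 absorbed into V; the Neumann datum at x = 3/2 is zero, so no boundary term remains).
Substituting f(x) = 4*sin(4*π*x/3), the right-hand side is ∫_0^3/2 (4*sin(4*π*x/3)) v dx.


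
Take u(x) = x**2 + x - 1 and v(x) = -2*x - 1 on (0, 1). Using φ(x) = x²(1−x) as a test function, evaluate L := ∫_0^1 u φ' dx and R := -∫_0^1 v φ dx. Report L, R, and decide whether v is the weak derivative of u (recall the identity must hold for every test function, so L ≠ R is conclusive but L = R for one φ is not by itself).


LHS = -11/60, RHS = 11/60. No, v is not the weak derivative of u.

u(x) = x**2 + x - 1, classical derivative u'(x) = 2*x + 1.
φ(x) = x²(1−x), so φ'(x) = x*(2 - 3*x).
Note φ(0) = φ(1) = 0, so the boundary term u·φ vanishes.
LHS = ∫_0^1 u(x) φ'(x) dx = ∫_0^1 (-3*x^4 - x^3 + 5*x^2 - 2*x) dx. Term by term:
  ∫_0^1 -3*x^4 dx = -3/5;  ∫_0^1 -x^3 dx = -1/4;  ∫_0^1 5*x^2 dx = 5/3;
  ∫_0^1 -2*x dx = -1.
Sum: -3/5 − 1/4 + 5/3 − 1 = -11/60.
So LHS = -11/60.
∫_0^1 v(x) φ(x) dx = ∫_0^1 (2*x^4 - x^3 - x^2) dx. Term by term:
  ∫_0^1 2*x^4 dx = 2/5;  ∫_0^1 -x^3 dx = -1/4;  ∫_0^1 -x^2 dx = -1/3.
Sum: 2/5 − 1/4 − 1/3 = -11/60.
So RHS = -∫_0^1 v(x) φ(x) dx = 11/60.
LHS − RHS = -11/30 ≠ 0, so the identity fails.
(For a valid weak derivative the identity must hold for EVERY test function, in particular this one. The failure shows v is NOT the weak derivative of u.)
Correct weak derivative would be u'(x) = 2*x + 1.


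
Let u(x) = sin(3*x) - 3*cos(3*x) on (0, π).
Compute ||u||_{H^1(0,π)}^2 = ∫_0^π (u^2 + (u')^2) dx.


||u||_{H^1(0,π)}^2 = 50*π

u'(x) = 9*sin(3*x) + 3*cos(3*x).
Expand u² and (u')² and integrate term by term on (0, π), using: for integers n ≥ 1, ∫_0^π sin²(nx) dx = ∫_0^π cos²(nx) dx = π/2; for n ≠ n', ∫_0^π sin(nx)sin(n'x) dx = ∫_0^π cos(nx)cos(n'x) dx = 0; and by product-to-sum, ∫_0^π sin(nx)cos(n'x) dx = ½∫_0^π [sin((n+n')x) + sin((n−n')x)] dx, which is 0 when n+n' is even and 2n/(n²−n'²) when n+n' is odd (it need not vanish on (0, π)).
  u² squared terms: (-3)²·∫cos(3x)² dx = 9·π/2 = 9*π/2;  (1)²·∫sin(3x)² dx = 1·π/2 = π/2.
  u² cross terms: 2·(-3)·(1)·∫cos(3x)·sin(3x) dx = -6·(0) = 0.
  So ∫_0^π u² dx = 9*π/2 + π/2 + 0 = 5*π.
  (u')² squared terms: (3)²·∫cos(3x)² dx = 9·π/2 = 9*π/2;  (9)²·∫sin(3x)² dx = 81·π/2 = 81*π/2.
  (u')² cross terms: 2·(3)·(9)·∫cos(3x)·sin(3x) dx = 54·(0) = 0.
  So ∫_0^π (u')² dx = 9*π/2 + 81*π/2 + 0 = 45*π.
||u||_{H^1}^2 = (5*π) + (45*π) = 50*π.


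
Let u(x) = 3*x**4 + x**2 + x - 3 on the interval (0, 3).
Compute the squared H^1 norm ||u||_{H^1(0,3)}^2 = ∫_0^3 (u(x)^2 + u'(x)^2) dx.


||u||_{H^1}^2 = 4852497/70

The H^1 norm (squared) on an interval (0, L) is
  ||u||_{H^1}^2 = ∫_0^L u(x)^2 dx + ∫_0^L u'(x)^2 dx.
Compute u'(x) = 12*x**3 + 2*x + 1.
Then u(x)^2 = 9*x**8 + 6*x**6 + 6*x**5 - 17*x**4 + 2*x**3 - 5*x**2 - 6*x + 9 and u'(x)^2 = 144*x**6 + 48*x**4 + 24*x**3 + 4*x**2 + 4*x + 1.
Integrate each monomial from 0 to 3 using ∫_0^3 c·x^n dx = c·3^(n+1)/(n+1):
  ∫_0^3 u(x)^2 dx = ∫_0^3 (9*x^8 + 6*x^6 + 6*x^5 - 17*x^4 + 2*x^3 - 5*x^2 - 6*x + 9) dx. Term by term:
    ∫_0^3 9*x^8 dx = 19683;  ∫_0^3 6*x^6 dx = 13122/7;  ∫_0^3 6*x^5 dx = 729;
    ∫_0^3 -17*x^4 dx = -4131/5;  ∫_0^3 2*x^3 dx = 81/2;  ∫_0^3 -5*x^2 dx = -45;
    ∫_0^3 -6*x dx = -27;  ∫_0^3 9 dx = 27.
  Sum: 19683 + 13122/7 + 729 − 4131/5 + 81/2 − 45 − 27 + 27 = 1501911/70.
  ∫_0^3 u'(x)^2 dx = ∫_0^3 (144*x^6 + 48*x^4 + 24*x^3 + 4*x^2 + 4*x + 1) dx. Term by term:
    ∫_0^3 144*x^6 dx = 314928/7;  ∫_0^3 48*x^4 dx = 11664/5;  ∫_0^3 24*x^3 dx = 486;
    ∫_0^3 4*x^2 dx = 36;  ∫_0^3 4*x dx = 18;  ∫_0^3 1 dx = 3.
  Sum: 314928/7 + 11664/5 + 486 + 36 + 18 + 3 = 1675293/35.
Adding: ||u||_{H^1}^2 = 1501911/70 + 1675293/35 = 4852497/70.


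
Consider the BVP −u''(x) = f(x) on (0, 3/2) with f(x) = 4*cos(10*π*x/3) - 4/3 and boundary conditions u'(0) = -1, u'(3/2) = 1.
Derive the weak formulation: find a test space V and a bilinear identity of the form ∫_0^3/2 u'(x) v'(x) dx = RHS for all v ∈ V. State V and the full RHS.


V = H^1(0, 3/2) (v unrestricted at boundary; u is determined up to an additive constant); weak form: ∫_0^3/2 u'v' dx = ∫_0^3/2 (4*cos(10*π*x/3) - 4/3) v dx + v(3/2) + v(0) for all v ∈ V.

Multiply both sides by a test function v and integrate from 0 to 3/2:
  ∫_0^3/2 −u''(x) v(x) dx = ∫_0^3/2 f(x) v(x) dx.
Integrate the LHS by parts once:
  ∫_0^3/2 −u'' v dx = −[u'(x) v(x)]_0^3/2 + ∫_0^3/2 u'(x) v'(x) dx.
Thus ∫_0^3/2 u'(x) v'(x) dx = ∫_0^3/2 f(x) v(x) dx + [u'(x) v(x)]_0^3/2.
Choose V so that boundary terms are either known or forced to vanish.
u has inhomogeneous Neumann u'(0) = -1, u'(3/2) = 1. [u' v]_0^3/2 = (1)·v(3/2) − (-1)·v(0) = v(3/2) + v(0). Take V = H^1(0, 3/2); boundary term becomes part of RHS.
Weak formulation: find u (satisfying any essential BC) such that ∫_0^3/2 u'(x) v'(x) dx = ∫_0^3/2 f v dx + v(3/2) + v(0) for all v ∈ V (Neumann data are natural BCs: they enter the RHS as boundary terms).
Substituting f(x) = 4*cos(10*π*x/3) - 4/3, the right-hand side is ∫_0^3/2 (4*cos(10*π*x/3) - 4/3) v dx + v(3/2) + v(0).
Compatibility check (pure Neumann): taking v ≡ 1 ∈ V gives 0 = ∫_0^3/2 f dx + (1) − (-1), i.e. ∫_0^3/2 f dx must equal u'(0) − u'(3/2) = -2. Indeed ∫_0^3/2 (4*cos(10*π*x/3) - 4/3) dx = -2, so the data are compatible. The solution is then unique only up to an additive constant (fix it e.g. by requiring ∫_0^3/2 u dx = 0).


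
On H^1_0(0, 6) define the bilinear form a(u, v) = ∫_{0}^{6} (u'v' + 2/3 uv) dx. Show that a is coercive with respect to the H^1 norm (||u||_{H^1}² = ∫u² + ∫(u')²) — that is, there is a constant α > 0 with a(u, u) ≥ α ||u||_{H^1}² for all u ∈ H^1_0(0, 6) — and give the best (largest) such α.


α = (π^2 + 24)/(π^2 + 36)

Coercivity of a(·,·) on H^1_0(0, 6) means a(u, u) ≥ α ||u||_{H^1}² for every u ∈ H^1_0.
The interval has length L = 6, and Poincaré/coercivity depend only on L. Here a(u, u) = ∫(u')² + (2/3)·∫u².
Here 0 < c = 2/3 < 1. The condition a(u,u) ≥ α||u||_{H^1}² reads (1−α)∫(u')² ≥ (α−c)∫u². Any admissible α is ≤ 1 (rapidly oscillating u have ∫u²/∫(u')² → 0), and α = 1 would force 0 ≥ (1−c)∫u², impossible since c < 1; so 1−α > 0. By the sharp Poincaré inequality on H^1_0 of an interval of length L, ∫(u')² ≥ (π/L)²∫u² with equality for the first sine mode sin(π(x−x₀)/L) (x₀ the left endpoint), so the inequality holds for all u iff (1−α)(π/L)² ≥ α − c, i.e. α ≤ ((π/L)² + c)/((π/L)² + 1) = (1 + c(L/π)²)/(1 + (L/π)²). With (π/L)² = π^2/36 and c = 2/3, the largest admissible constant is α = ((π/L)² + c)/((π/L)² + 1).
Simplifying, α = (π^2 + 24)/(π^2 + 36).


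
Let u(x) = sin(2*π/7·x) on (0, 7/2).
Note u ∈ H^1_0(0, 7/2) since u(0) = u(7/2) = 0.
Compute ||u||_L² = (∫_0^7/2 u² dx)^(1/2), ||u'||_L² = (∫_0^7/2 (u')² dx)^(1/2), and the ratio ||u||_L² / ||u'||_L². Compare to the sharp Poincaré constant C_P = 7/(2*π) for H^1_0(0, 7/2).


||u||_L² / ||u'||_L² = 7/(2*π) = C_P.

u(x) = sin(2*π/7·x), so u'(x) = 2*π*cos(2*π*x/7)/7.
Writing u(x) = A·sin(kπx/L) with A = 1 and k = 1, use ∫_0^L sin²(kπx/L) dx = L/2 and ∫_0^L cos²(kπx/L) dx = L/2.
u² = 1·sin²(2*π/7·x) and (u')² = 4*π^2/49·cos²(2*π/7·x), and each of sin², cos² integrates to L/2 = 7/4 over (0, 7/2).
∫_0^7/2 u² dx = 7/4, so ||u||_L² = sqrt(7)/2.
∫_0^7/2 (u')² dx = π^2/7, so ||u'||_L² = sqrt(7)*π/7.
Ratio ||u||_L² / ||u'||_L² = 7/(2*π).
Sharp Poincaré constant on H^1_0(0, 7/2) is C_P = L/π = 7/(2*π), achieved by sin(2*π/7·x).
This is the k = 1 eigenfunction (up to amplitude), so the ratio equals the sharp Poincaré constant exactly.


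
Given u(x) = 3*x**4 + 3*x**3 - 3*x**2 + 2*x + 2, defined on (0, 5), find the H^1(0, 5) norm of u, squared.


||u||_{H^1}^2 = 408238685/84

The H^1 norm (squared) on an interval (0, L) is
  ||u||_{H^1}^2 = ∫_0^L u(x)^2 dx + ∫_0^L u'(x)^2 dx.
Compute u'(x) = 12*x**3 + 9*x**2 - 6*x + 2.
Then u(x)^2 = 9*x**8 + 18*x**7 - 9*x**6 - 6*x**5 + 33*x**4 - 8*x**2 + 8*x + 4 and u'(x)^2 = 144*x**6 + 216*x**5 - 63*x**4 - 60*x**3 + 72*x**2 - 24*x + 4.
Integrate each monomial from 0 to 5 using ∫_0^5 c·x^n dx = c·5^(n+1)/(n+1):
  ∫_0^5 u(x)^2 dx = ∫_0^5 (9*x^8 + 18*x^7 - 9*x^6 - 6*x^5 + 33*x^4 - 8*x^2 + 8*x + 4) dx. Term by term:
    ∫_0^5 9*x^8 dx = 1953125;  ∫_0^5 18*x^7 dx = 3515625/4;  ∫_0^5 -9*x^6 dx = -703125/7;
    ∫_0^5 -6*x^5 dx = -15625;  ∫_0^5 33*x^4 dx = 20625;  ∫_0^5 -8*x^2 dx = -1000/3;
    ∫_0^5 8*x dx = 100;  ∫_0^5 4 dx = 20.
  Sum: 1953125 + 3515625/4 − 703125/7 − 15625 + 20625 − 1000/3 + 100 + 20 = 229855205/84.
  ∫_0^5 u'(x)^2 dx = ∫_0^5 (144*x^6 + 216*x^5 - 63*x^4 - 60*x^3 + 72*x^2 - 24*x + 4) dx. Term by term:
    ∫_0^5 144*x^6 dx = 11250000/7;  ∫_0^5 216*x^5 dx = 562500;  ∫_0^5 -63*x^4 dx = -39375;
    ∫_0^5 -60*x^3 dx = -9375;  ∫_0^5 72*x^2 dx = 3000;  ∫_0^5 -24*x dx = -300;
    ∫_0^5 4 dx = 20.
  Sum: 11250000/7 + 562500 − 39375 − 9375 + 3000 − 300 + 20 = 14865290/7.
Adding: ||u||_{H^1}^2 = 229855205/84 + 14865290/7 = 408238685/84.
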